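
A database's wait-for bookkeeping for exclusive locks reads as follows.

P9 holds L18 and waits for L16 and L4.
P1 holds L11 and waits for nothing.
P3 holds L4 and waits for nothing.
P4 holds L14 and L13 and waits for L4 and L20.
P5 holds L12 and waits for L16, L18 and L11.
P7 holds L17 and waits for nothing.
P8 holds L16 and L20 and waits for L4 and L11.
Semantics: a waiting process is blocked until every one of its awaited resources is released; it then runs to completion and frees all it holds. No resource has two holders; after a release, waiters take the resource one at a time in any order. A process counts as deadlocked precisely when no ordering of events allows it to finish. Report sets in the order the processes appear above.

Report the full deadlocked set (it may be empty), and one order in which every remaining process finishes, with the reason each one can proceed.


No process is deadlocked.
Key observation: although several processes wait, no cycle exists — each chain bottoms out at a free runner.
The rest can finish in the order P7, P3, P1, P8, P4, P9, P5.
Walking it through:
  run P7 (it waits on nothing); releases L17
  run P3 (it waits on nothing); releases L4
  run P1 (it waits on nothing); releases L11
  run P8 (all its waits — L4 and L11 — are resolved); releases L16 and L20
  run P4 (all its waits — L4 and L20 — are resolved); releases L14 and L13
  run P9 (all its waits — L16 and L4 — are resolved); releases L18
  run P5 (all its waits — L16, L18 and L11 — are resolved); releases L12


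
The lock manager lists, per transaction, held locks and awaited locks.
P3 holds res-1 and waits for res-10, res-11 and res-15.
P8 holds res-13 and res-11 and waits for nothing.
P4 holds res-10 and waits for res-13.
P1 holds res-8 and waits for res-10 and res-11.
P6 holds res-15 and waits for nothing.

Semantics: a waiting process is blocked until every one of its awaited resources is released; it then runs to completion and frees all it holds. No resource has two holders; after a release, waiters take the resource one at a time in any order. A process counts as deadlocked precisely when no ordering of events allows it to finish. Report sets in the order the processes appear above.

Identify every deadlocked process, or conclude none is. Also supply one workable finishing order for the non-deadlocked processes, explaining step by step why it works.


No process is deadlocked.
Key observation: every chain of waits terminates; starting from the processes that wait on nothing, all the rest unlock in turn.
A valid finishing order for the others: P6, P8, P4, P3, P1.
Check, step by step:
  run P6 (it waits on nothing); releases res-15
  run P8 (it waits on nothing); releases res-13 and res-11
  P4 waits on res-13 — all released -> runs and releases res-10
  P3 waits on res-10, res-11 and res-15 — all released -> runs and releases res-1
  P1 waits on res-10 and res-11 — all released -> runs and releases res-8


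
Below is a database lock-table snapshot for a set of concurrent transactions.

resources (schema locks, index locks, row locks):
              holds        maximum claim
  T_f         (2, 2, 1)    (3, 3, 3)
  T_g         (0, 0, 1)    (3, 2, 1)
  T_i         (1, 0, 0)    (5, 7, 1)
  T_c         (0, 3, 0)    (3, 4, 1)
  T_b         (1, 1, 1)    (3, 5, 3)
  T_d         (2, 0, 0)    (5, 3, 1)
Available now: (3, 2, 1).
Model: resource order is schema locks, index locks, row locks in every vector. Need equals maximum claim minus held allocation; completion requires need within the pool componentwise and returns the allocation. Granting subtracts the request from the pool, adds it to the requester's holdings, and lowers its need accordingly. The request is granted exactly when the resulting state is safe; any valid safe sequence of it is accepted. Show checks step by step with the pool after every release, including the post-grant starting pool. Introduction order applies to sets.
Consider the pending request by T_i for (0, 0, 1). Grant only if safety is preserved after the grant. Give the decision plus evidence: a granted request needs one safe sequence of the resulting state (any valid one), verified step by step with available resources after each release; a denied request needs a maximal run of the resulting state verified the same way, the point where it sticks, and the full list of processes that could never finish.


DENY — the pretend-granted state is unsafe.
Key observation: after T_g, T_c, T_d the pool peaks at (5, 5, 1), and each blocked process is short somewhere: T_f on row locks; T_i on index locks; T_b on row locks.
Pretend the grant happened; the run T_g, T_c, T_d goes as far as possible. Step-by-step check:
  pool = (3, 2, 0)
  T_g needs (3, 2, 0) <= (3, 2, 0) -> finishes; pool += (0, 0, 1) = (3, 2, 1)
  T_c needs (3, 1, 1) <= (3, 2, 1) -> finishes; pool += (0, 3, 0) = (3, 5, 1)
  T_d needs (3, 3, 1) <= (3, 5, 1) -> finishes; pool += (2, 0, 0) = (5, 5, 1)
  blocked: T_f wants (1, 1, 2), pool (5, 5, 1) — not enough row locks
  blocked: T_i wants (4, 7, 0), pool (5, 5, 1) — not enough index locks
  blocked: T_b wants (2, 4, 2), pool (5, 5, 1) — not enough row locks
Processes that could never finish after the grant: T_f, T_i and T_b.


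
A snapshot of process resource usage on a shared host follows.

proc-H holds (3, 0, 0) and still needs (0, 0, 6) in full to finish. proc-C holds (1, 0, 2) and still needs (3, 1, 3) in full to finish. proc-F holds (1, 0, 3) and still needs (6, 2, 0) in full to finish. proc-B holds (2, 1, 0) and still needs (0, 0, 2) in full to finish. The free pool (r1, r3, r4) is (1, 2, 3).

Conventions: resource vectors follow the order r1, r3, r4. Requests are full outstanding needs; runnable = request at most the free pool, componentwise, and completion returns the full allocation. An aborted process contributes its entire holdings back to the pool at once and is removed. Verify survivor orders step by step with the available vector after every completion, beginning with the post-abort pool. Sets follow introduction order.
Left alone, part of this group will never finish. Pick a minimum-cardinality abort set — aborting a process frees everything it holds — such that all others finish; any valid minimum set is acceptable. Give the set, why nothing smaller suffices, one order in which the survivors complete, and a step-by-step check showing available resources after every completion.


Abort proc-F.
Key observation: before aborting proc-F, proc-H was permanently blocked — no order could ever run it; afterwards it completes at step 2.
No smaller set exists: with zero aborts the deadlock remains.
Survivors finish in the order: proc-B, proc-H, proc-C. Step-by-step check (pool after the aborts first):
  pool = (2, 2, 6)
  run proc-B (needs (0, 0, 2), free (2, 2, 6)); after release of (2, 1, 0) the pool is (4, 3, 6)
  run proc-H (needs (0, 0, 6), free (4, 3, 6)); after release of (3, 0, 0) the pool is (7, 3, 6)
  run proc-C (needs (3, 1, 3), free (7, 3, 6)); after release of (1, 0, 2) the pool is (8, 3, 8)


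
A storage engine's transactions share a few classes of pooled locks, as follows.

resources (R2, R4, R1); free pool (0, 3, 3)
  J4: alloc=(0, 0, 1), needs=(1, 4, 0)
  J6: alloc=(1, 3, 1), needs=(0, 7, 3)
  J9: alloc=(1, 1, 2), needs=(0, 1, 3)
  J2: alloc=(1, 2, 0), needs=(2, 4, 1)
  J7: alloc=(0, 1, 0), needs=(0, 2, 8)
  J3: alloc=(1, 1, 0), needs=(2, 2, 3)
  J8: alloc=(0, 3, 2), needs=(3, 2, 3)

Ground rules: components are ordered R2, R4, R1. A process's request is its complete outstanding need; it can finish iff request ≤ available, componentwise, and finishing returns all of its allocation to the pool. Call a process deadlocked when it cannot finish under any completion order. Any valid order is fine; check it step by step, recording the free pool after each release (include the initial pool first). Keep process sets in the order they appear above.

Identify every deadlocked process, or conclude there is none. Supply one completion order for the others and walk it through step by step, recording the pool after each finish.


The deadlocked set is J6, J2, J7, J3 and J8.
Key observation: after J9, J4 the pool peaks at (1, 4, 6), and each blocked process is short somewhere: J6 on R4; J2 on R2; J7 on R1; J3 on R2; J8 on R2.
The rest can finish in the order J9, J4. Step-by-step check:
  pool = (0, 3, 3)
  run J9 (needs (0, 1, 3), free (0, 3, 3)); after release of (1, 1, 2) the pool is (1, 4, 5)
  run J4 (needs (1, 4, 0), free (1, 4, 5)); after release of (0, 0, 1) the pool is (1, 4, 6)
The blocked processes can never fit:
  J6 cannot run: need (0, 7, 3) vs free (1, 4, 6) (insufficient R4)
  J2 cannot run: need (2, 4, 1) vs free (1, 4, 6) (insufficient R2)
  J7 cannot run: need (0, 2, 8) vs free (1, 4, 6) (insufficient R1)
  J3 cannot run: need (2, 2, 3) vs free (1, 4, 6) (insufficient R2)
  J8 cannot run: need (3, 2, 3) vs free (1, 4, 6) (insufficient R2)


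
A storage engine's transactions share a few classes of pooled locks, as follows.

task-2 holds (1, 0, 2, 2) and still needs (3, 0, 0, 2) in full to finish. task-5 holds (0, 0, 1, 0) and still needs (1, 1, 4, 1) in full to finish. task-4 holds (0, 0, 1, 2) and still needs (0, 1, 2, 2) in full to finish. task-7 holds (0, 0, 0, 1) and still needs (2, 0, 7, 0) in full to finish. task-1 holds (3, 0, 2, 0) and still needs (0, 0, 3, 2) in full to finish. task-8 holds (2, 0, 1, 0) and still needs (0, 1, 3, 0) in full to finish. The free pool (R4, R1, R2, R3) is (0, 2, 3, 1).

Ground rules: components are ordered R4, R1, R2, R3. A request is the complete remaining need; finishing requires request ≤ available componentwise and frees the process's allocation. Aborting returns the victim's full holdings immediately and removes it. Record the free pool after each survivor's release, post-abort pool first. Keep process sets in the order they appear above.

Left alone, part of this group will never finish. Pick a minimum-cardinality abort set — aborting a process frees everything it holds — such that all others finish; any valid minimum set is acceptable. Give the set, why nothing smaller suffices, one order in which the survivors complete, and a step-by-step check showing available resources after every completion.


The answer: abort task-2.
Key observation: no ordering could ever have run task-1 before the abort of task-2; with (1, 0, 2, 2) back in the pool it fits at step 3.
Minimality: the empty abort set fails — the state is deadlocked as it stands.
The survivors complete as task-5, task-8, task-1, task-4, task-7. Verifying each step (starting from the post-abort pool):
  pool = (1, 2, 5, 3)
  run task-5 (needs (1, 1, 4, 1), free (1, 2, 5, 3)); after release of (0, 0, 1, 0) the pool is (1, 2, 6, 3)
  run task-8 (needs (0, 1, 3, 0), free (1, 2, 6, 3)); after release of (2, 0, 1, 0) the pool is (3, 2, 7, 3)
  run task-1 (needs (0, 0, 3, 2), free (3, 2, 7, 3)); after release of (3, 0, 2, 0) the pool is (6, 2, 9, 3)
  run task-4 (needs (0, 1, 2, 2), free (6, 2, 9, 3)); after release of (0, 0, 1, 2) the pool is (6, 2, 10, 5)
  run task-7 (needs (2, 0, 7, 0), free (6, 2, 10, 5)); after release of (0, 0, 0, 1) the pool is (6, 2, 10, 6)


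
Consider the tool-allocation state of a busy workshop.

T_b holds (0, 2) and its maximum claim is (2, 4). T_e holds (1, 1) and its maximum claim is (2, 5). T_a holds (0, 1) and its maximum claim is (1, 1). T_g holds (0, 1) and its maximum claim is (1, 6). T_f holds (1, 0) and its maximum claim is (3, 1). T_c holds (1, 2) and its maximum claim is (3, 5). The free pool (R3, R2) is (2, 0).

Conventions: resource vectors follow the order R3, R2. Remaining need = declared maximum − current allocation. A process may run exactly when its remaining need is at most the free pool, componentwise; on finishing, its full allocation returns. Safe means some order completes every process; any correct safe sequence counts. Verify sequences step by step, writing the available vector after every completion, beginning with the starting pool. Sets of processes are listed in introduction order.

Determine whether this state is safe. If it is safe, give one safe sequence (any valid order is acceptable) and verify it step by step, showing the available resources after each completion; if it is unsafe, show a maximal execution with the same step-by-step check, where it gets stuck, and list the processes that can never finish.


UNSAFE.
Key observation: no order helps: past T_a, T_f, the free pool tops out at (3, 1), below what each blocked process needs in R2.
Going as far as possible: T_a, T_f; after that, nothing fits. Step-by-step check:
  pool = (2, 0)
  T_a: need (1, 0) fits (2, 0); releases (0, 1), pool now (2, 1)
  T_f: need (2, 1) fits (2, 1); releases (1, 0), pool now (3, 1)
  blocked: T_b wants (2, 2), pool (3, 1) — not enough R2
  blocked: T_e wants (1, 4), pool (3, 1) — not enough R2
  blocked: T_g wants (1, 5), pool (3, 1) — not enough R2
  blocked: T_c wants (2, 3), pool (3, 1) — not enough R2
Never able to finish: T_b, T_e, T_g and T_c.


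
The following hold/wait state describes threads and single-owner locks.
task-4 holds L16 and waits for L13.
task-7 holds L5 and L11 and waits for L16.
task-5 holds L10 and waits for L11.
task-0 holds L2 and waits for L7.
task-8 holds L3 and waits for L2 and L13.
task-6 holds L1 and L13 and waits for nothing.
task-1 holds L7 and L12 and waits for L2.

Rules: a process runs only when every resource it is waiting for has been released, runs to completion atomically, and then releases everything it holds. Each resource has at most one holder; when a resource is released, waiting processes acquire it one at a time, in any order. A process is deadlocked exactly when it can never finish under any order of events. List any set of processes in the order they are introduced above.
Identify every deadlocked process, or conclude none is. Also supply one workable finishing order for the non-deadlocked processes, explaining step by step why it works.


Deadlocked: task-0, task-8 and task-1.
Key observation: task-0 -> task-1 -> task-0 is a circular wait — nothing in it can go first; task-8 waits into the deadlock from upstream.
The rest can finish in the order task-6, task-4, task-7, task-5.
Check, step by step:
  run task-6 (it waits on nothing); releases L1 and L13
  task-4: everything it awaited (L13) is free; runs, freeing L16
  task-7: everything it awaited (L16) is free; runs, freeing L5 and L11
  task-5: everything it awaited (L11) is free; runs, freeing L10


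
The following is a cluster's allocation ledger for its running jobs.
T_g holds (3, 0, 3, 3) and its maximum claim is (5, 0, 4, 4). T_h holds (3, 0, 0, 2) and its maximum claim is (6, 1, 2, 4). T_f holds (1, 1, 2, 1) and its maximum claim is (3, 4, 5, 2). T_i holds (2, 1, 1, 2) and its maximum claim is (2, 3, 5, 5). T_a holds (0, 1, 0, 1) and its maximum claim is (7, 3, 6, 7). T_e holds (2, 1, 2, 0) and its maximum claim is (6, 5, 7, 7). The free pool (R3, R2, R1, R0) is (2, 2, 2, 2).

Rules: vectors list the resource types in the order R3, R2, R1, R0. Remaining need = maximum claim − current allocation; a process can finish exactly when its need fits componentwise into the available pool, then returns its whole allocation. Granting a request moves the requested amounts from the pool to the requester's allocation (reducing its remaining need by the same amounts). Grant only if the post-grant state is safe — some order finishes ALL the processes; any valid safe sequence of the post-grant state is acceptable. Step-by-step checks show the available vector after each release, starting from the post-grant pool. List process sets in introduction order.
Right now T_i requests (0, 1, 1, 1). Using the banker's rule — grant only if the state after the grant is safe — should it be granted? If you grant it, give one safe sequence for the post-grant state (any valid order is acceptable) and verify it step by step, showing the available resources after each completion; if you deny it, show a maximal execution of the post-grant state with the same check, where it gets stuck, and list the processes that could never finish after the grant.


GRANT. The post-grant state is safe; one safe sequence: T_g, T_i, T_h, T_f, T_e, T_a.
Key observation: (2, 1, 1, 1) free after granting still covers T_g first, and each release covers the next.
Check on the post-grant state, step by step:
  pool = (2, 1, 1, 1)
  run T_g (needs (2, 0, 1, 1), free (2, 1, 1, 1)); after release of (3, 0, 3, 3) the pool is (5, 1, 4, 4)
  run T_i (needs (0, 1, 3, 2), free (5, 1, 4, 4)); after release of (2, 2, 2, 3) the pool is (7, 3, 6, 7)
  run T_h (needs (3, 1, 2, 2), free (7, 3, 6, 7)); after release of (3, 0, 0, 2) the pool is (10, 3, 6, 9)
  run T_f (needs (2, 3, 3, 1), free (10, 3, 6, 9)); after release of (1, 1, 2, 1) the pool is (11, 4, 8, 10)
  run T_e (needs (4, 4, 5, 7), free (11, 4, 8, 10)); after release of (2, 1, 2, 0) the pool is (13, 5, 10, 10)
  run T_a (needs (7, 2, 6, 6), free (13, 5, 10, 10)); after release of (0, 1, 0, 1) the pool is (13, 6, 10, 11)


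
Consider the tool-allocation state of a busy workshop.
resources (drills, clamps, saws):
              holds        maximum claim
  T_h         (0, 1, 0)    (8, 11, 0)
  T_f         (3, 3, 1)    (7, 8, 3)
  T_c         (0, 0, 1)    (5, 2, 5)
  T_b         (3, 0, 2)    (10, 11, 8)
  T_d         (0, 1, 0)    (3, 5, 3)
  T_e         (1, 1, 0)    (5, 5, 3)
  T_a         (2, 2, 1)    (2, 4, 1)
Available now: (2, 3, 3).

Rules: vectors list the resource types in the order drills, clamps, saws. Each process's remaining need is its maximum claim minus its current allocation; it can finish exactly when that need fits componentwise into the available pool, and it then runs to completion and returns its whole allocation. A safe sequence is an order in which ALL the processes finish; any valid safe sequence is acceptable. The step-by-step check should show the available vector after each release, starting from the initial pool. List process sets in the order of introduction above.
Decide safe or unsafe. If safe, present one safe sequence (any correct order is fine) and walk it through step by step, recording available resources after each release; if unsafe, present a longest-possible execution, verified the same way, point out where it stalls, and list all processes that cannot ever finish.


SAFE, for example via the order T_a, T_f, T_d, T_e, T_h, T_c, T_b.
Key observation: T_f is the earliest step where a requested resource binds exactly: need (4, 5, 2), pool (4, 5, 4) at its turn.
Walking it through:
  pool = (2, 3, 3)
  T_a: need (0, 2, 0) fits (2, 3, 3); releases (2, 2, 1), pool now (4, 5, 4)
  T_f: need (4, 5, 2) fits (4, 5, 4); releases (3, 3, 1), pool now (7, 8, 5)
  T_d: need (3, 4, 3) fits (7, 8, 5); releases (0, 1, 0), pool now (7, 9, 5)
  T_e: need (4, 4, 3) fits (7, 9, 5); releases (1, 1, 0), pool now (8, 10, 5)
  T_h: need (8, 10, 0) fits (8, 10, 5); releases (0, 1, 0), pool now (8, 11, 5)
  T_c: need (5, 2, 4) fits (8, 11, 5); releases (0, 0, 1), pool now (8, 11, 6)
  T_b: need (7, 11, 6) fits (8, 11, 6); releases (3, 0, 2), pool now (11, 11, 8)


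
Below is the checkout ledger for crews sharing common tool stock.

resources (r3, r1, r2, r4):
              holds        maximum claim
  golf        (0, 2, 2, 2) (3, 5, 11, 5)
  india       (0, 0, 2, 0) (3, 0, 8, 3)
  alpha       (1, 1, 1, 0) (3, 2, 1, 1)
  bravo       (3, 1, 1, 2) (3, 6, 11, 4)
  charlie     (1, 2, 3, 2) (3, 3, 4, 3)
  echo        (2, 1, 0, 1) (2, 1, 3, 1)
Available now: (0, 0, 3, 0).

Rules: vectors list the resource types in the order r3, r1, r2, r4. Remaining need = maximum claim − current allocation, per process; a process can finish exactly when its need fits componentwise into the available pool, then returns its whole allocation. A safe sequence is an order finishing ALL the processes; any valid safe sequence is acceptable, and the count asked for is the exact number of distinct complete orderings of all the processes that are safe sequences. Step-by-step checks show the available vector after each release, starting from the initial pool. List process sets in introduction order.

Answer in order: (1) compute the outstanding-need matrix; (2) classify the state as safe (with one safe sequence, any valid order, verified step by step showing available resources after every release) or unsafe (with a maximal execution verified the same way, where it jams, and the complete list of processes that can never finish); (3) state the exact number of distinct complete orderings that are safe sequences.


(1) Need matrix, components ordered r3, r1, r2, r4:
  golf: (3, 3, 9, 3)
  india: (3, 0, 6, 3)
  alpha: (2, 1, 0, 1)
  bravo: (0, 5, 10, 2)
  charlie: (2, 1, 1, 1)
  echo: (0, 0, 3, 0)
(2) SAFE — a valid safe sequence is echo, charlie, india, alpha, golf, bravo.
Key observation: at echo the run first touches a limit — (0, 0, 3, 0) against (0, 0, 3, 0), exact on a resource it actually requests.
Walking it through:
  pool = (0, 0, 3, 0)
  run echo (needs (0, 0, 3, 0), free (0, 0, 3, 0)); after release of (2, 1, 0, 1) the pool is (2, 1, 3, 1)
  run charlie (needs (2, 1, 1, 1), free (2, 1, 3, 1)); after release of (1, 2, 3, 2) the pool is (3, 3, 6, 3)
  run india (needs (3, 0, 6, 3), free (3, 3, 6, 3)); after release of (0, 0, 2, 0) the pool is (3, 3, 8, 3)
  run alpha (needs (2, 1, 0, 1), free (3, 3, 8, 3)); after release of (1, 1, 1, 0) the pool is (4, 4, 9, 3)
  run golf (needs (3, 3, 9, 3), free (4, 4, 9, 3)); after release of (0, 2, 2, 2) the pool is (4, 6, 11, 5)
  run bravo (needs (0, 5, 10, 2), free (4, 6, 11, 5)); after release of (3, 1, 1, 2) the pool is (7, 7, 12, 7)
(3) Precisely 3 of the possible complete orderings are safe sequences.


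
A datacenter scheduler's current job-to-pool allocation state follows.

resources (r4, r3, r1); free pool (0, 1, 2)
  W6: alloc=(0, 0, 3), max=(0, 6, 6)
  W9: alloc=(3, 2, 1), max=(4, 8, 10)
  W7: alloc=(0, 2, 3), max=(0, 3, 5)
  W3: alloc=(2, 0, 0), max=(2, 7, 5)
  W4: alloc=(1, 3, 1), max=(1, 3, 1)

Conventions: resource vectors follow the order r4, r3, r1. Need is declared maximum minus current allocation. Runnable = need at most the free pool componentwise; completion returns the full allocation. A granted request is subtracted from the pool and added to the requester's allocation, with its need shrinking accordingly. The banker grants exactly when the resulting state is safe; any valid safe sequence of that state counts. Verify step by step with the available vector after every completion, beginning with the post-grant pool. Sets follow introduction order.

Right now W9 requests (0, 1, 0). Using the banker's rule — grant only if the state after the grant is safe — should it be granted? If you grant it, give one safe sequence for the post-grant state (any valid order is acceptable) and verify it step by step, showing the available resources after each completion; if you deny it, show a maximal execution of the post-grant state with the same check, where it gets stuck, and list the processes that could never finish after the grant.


DENY. Granting would leave the state unsafe.
Key observation: after W4, W7 the pool peaks at (1, 5, 6), and each blocked process is short somewhere: W6 on r3; W9 on r1; W3 on r3.
After a pretend grant, a maximal execution: W4, W7 — then nothing else fits. Verifying each step:
  pool = (0, 0, 2)
  W4: need (0, 0, 0) fits (0, 0, 2); releases (1, 3, 1), pool now (1, 3, 3)
  W7: need (0, 1, 2) fits (1, 3, 3); releases (0, 2, 3), pool now (1, 5, 6)
  W6 cannot run: need (0, 6, 3) vs free (1, 5, 6) (insufficient r3)
  W9 cannot run: need (1, 5, 9) vs free (1, 5, 6) (insufficient r1)
  W3 cannot run: need (0, 7, 5) vs free (1, 5, 6) (insufficient r3)
Post-grant, the permanently blocked set is W6, W9 and W3.


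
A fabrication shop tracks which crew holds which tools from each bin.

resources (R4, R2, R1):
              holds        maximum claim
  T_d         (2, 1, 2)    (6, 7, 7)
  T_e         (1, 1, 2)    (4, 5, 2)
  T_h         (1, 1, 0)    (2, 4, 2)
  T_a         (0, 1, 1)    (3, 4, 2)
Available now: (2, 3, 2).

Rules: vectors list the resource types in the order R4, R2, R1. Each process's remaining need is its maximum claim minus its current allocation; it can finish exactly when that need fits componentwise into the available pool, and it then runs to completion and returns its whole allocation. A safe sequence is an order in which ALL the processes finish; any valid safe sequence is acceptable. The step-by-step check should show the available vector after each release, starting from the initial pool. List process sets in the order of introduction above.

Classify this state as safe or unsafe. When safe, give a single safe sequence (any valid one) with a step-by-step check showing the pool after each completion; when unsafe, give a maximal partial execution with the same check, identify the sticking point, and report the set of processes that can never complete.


The state is SAFE; one workable sequence: T_h, T_a, T_e, T_d.
Key observation: reading the order forward, T_h is the first process whose need (1, 3, 2) meets the free pool (2, 3, 2) exactly on a resource it requests.
Walking it through:
  pool = (2, 3, 2)
  T_h: need (1, 3, 2) fits (2, 3, 2); releases (1, 1, 0), pool now (3, 4, 2)
  T_a: need (3, 3, 1) fits (3, 4, 2); releases (0, 1, 1), pool now (3, 5, 3)
  T_e: need (3, 4, 0) fits (3, 5, 3); releases (1, 1, 2), pool now (4, 6, 5)
  T_d: need (4, 6, 5) fits (4, 6, 5); releases (2, 1, 2), pool now (6, 7, 7)


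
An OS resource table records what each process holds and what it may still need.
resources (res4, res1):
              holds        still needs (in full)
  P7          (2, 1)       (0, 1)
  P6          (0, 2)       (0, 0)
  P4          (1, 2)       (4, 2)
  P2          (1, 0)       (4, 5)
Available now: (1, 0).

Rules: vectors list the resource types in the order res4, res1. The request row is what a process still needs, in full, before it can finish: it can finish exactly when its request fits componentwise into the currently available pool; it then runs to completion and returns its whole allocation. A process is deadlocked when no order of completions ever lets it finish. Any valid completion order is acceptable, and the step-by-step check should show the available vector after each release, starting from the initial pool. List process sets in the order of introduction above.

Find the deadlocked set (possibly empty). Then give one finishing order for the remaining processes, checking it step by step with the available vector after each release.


Deadlocked set: P4 and P2.
Key observation: the pool after P6, P7 is (3, 3); every surviving request exceeds it in res4, so progress ends there.
A valid finishing order for the others: P6, P7. Verifying each step:
  pool = (1, 0)
  P6 needs (0, 0) <= (1, 0) -> finishes; pool += (0, 2) = (1, 2)
  P7 needs (0, 1) <= (1, 2) -> finishes; pool += (2, 1) = (3, 3)
None of the blocked processes ever fits:
  P4 cannot run: need (4, 2) vs free (3, 3) (insufficient res4)
  P2 cannot run: need (4, 5) vs free (3, 3) (insufficient res4 and res1)


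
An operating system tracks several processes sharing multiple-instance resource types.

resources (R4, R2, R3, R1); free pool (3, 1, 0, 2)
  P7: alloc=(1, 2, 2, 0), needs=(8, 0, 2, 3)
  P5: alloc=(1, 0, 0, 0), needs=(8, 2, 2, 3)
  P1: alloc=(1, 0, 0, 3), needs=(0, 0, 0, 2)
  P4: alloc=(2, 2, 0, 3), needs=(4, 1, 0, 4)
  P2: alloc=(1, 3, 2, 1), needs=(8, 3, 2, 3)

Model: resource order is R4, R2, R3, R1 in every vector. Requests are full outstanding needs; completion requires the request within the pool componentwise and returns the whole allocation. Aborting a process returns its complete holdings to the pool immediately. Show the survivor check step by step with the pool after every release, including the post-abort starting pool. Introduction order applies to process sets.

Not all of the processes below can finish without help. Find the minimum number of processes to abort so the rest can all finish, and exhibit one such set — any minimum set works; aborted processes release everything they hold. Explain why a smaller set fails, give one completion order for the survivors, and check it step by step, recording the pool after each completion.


The answer: abort P7 and P2.
Key observation: no ordering could ever have run P5 before the abort of P7 and P2; with (2, 5, 4, 1) back in the pool it fits at step 3.
Why nothing smaller works — every single abort fails: P7 alone leaves P5 blocked (short on R4); P5 alone leaves P7 blocked (short on R4 and R3); P1 alone leaves P7 blocked (short on R4 and R3); P4 alone leaves P7 blocked (short on R4 and R3); P2 alone leaves P7 blocked (short on R4).
The survivors complete as P1, P4, P5. Verifying each step (starting from the post-abort pool):
  pool = (5, 6, 4, 3)
  P1 needs (0, 0, 0, 2) <= (5, 6, 4, 3) -> finishes; pool += (1, 0, 0, 3) = (6, 6, 4, 6)
  P4 needs (4, 1, 0, 4) <= (6, 6, 4, 6) -> finishes; pool += (2, 2, 0, 3) = (8, 8, 4, 9)
  P5 needs (8, 2, 2, 3) <= (8, 8, 4, 9) -> finishes; pool += (1, 0, 0, 0) = (9, 8, 4, 9)


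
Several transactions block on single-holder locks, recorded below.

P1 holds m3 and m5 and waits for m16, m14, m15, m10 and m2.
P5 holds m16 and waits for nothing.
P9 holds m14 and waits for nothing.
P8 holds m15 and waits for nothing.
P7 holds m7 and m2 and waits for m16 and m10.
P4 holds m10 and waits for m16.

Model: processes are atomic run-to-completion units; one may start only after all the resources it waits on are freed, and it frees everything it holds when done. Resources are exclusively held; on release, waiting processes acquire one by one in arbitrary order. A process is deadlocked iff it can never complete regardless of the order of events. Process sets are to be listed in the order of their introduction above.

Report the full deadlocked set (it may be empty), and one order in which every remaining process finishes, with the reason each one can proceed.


The deadlocked set is empty.
Key observation: the wait relation is loop-free; peeling off processes with no waits unwinds the whole state.
A valid finishing order for the others: P5, P8, P4, P9, P7, P1.
Step-by-step check:
  P5 waits on nothing -> runs at once and releases m16
  P8 waits on nothing -> runs at once and releases m15
  run P4 (all its waits — m16 — are resolved); releases m10
  P9 waits on nothing -> runs at once and releases m14
  run P7 (all its waits — m16 and m10 — are resolved); releases m7 and m2
  run P1 (all its waits — m16, m14, m15, m10 and m2 — are resolved); releases m3 and m5


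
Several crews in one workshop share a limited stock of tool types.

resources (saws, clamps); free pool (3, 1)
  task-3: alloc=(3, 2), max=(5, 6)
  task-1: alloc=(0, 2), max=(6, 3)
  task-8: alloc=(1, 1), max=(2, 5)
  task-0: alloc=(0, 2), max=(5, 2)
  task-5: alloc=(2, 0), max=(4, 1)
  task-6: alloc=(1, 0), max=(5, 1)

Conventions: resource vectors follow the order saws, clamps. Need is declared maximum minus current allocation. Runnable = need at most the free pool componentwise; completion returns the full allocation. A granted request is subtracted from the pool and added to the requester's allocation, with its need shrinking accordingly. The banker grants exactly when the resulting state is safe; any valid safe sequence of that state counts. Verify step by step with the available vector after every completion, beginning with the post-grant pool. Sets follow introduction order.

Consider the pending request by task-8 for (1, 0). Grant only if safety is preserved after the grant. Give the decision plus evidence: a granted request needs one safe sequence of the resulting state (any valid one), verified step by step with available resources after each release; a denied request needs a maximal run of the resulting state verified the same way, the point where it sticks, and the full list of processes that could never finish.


DENY: after the grant no complete ordering would exist.
Key observation: after task-5, task-6, task-0 the pool peaks at (5, 3), and each blocked process is short somewhere: task-3 on clamps; task-1 on saws; task-8 on clamps.
Pretend the grant happened; the run task-5, task-6, task-0 goes as far as possible. Verifying each step:
  pool = (2, 1)
  run task-5 (needs (2, 1), free (2, 1)); after release of (2, 0) the pool is (4, 1)
  run task-6 (needs (4, 1), free (4, 1)); after release of (1, 0) the pool is (5, 1)
  run task-0 (needs (5, 0), free (5, 1)); after release of (0, 2) the pool is (5, 3)
  blocked: task-3 wants (2, 4), pool (5, 3) — not enough clamps
  blocked: task-1 wants (6, 1), pool (5, 3) — not enough saws
  blocked: task-8 wants (0, 4), pool (5, 3) — not enough clamps
Had the request been granted, task-3, task-1 and task-8 could never finish.


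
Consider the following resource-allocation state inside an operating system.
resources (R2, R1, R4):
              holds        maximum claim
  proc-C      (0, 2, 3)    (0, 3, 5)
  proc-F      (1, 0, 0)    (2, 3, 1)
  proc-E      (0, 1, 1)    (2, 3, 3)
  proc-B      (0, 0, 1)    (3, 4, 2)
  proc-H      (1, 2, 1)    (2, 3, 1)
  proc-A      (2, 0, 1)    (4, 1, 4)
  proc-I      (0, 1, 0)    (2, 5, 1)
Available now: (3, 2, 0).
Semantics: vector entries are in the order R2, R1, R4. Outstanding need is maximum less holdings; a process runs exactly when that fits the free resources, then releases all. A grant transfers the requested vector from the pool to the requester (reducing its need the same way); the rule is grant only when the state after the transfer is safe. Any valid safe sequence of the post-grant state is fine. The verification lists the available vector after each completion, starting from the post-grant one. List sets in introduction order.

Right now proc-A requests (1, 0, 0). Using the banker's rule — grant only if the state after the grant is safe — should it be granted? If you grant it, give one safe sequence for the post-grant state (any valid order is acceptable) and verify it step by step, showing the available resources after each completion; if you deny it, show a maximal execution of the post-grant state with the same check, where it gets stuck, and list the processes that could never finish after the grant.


GRANT: granting preserves safety; a valid post-grant sequence is proc-H, proc-F, proc-I, proc-B, proc-E, proc-C, proc-A.
Key observation: the transfer keeps a workable pool ((2, 2, 0)); proc-H starts the safe sequence.
Verifying the post-grant state step by step:
  pool = (2, 2, 0)
  proc-H: need (1, 1, 0) fits (2, 2, 0); releases (1, 2, 1), pool now (3, 4, 1)
  proc-F: need (1, 3, 1) fits (3, 4, 1); releases (1, 0, 0), pool now (4, 4, 1)
  proc-I: need (2, 4, 1) fits (4, 4, 1); releases (0, 1, 0), pool now (4, 5, 1)
  proc-B: need (3, 4, 1) fits (4, 5, 1); releases (0, 0, 1), pool now (4, 5, 2)
  proc-E: need (2, 2, 2) fits (4, 5, 2); releases (0, 1, 1), pool now (4, 6, 3)
  proc-C: need (0, 1, 2) fits (4, 6, 3); releases (0, 2, 3), pool now (4, 8, 6)
  proc-A: need (1, 1, 3) fits (4, 8, 6); releases (3, 0, 1), pool now (7, 8, 7)


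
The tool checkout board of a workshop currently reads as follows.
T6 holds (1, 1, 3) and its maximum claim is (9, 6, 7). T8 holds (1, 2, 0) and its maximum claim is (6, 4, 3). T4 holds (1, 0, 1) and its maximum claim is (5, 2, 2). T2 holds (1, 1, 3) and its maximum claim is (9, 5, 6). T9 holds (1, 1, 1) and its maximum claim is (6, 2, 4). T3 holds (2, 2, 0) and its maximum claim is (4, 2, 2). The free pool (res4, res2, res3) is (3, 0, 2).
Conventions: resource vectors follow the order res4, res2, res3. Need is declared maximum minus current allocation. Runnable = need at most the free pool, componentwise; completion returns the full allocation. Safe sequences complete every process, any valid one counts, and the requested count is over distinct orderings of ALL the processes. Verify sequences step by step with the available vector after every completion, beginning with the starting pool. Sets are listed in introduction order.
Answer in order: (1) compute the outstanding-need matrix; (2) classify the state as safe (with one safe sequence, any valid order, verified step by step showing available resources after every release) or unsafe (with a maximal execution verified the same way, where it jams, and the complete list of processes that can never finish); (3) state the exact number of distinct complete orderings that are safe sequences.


(1) Outstanding need per process (order res4, res2, res3):
  T6: (8, 5, 4)
  T8: (5, 2, 3)
  T4: (4, 2, 1)
  T2: (8, 4, 3)
  T9: (5, 1, 3)
  T3: (2, 0, 2)
(2) SAFE — a valid safe sequence is T3, T4, T9, T8, T2, T6.
Key observation: the order's first zero-slack moment is T3 ((2, 0, 2) needed, (3, 0, 2) free — a requested resource with nothing to spare).
Verifying each step:
  pool = (3, 0, 2)
  T3: need (2, 0, 2) fits (3, 0, 2); releases (2, 2, 0), pool now (5, 2, 2)
  T4: need (4, 2, 1) fits (5, 2, 2); releases (1, 0, 1), pool now (6, 2, 3)
  T9: need (5, 1, 3) fits (6, 2, 3); releases (1, 1, 1), pool now (7, 3, 4)
  T8: need (5, 2, 3) fits (7, 3, 4); releases (1, 2, 0), pool now (8, 5, 4)
  T2: need (8, 4, 3) fits (8, 5, 4); releases (1, 1, 3), pool now (9, 6, 7)
  T6: need (8, 5, 4) fits (9, 6, 7); releases (1, 1, 3), pool now (10, 7, 10)
(3) Exactly 4 of the possible complete orderings are safe sequences.


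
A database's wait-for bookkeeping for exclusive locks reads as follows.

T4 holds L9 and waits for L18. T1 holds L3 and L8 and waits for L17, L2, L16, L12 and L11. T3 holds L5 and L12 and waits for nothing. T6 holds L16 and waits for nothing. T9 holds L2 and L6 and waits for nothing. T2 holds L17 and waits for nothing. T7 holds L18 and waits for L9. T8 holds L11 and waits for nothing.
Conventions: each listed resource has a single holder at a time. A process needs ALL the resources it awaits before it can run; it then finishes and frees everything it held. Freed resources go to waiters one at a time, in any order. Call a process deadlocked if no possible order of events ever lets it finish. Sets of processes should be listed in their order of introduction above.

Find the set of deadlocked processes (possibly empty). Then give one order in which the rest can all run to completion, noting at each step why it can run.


Deadlocked: T4 and T7.
Key observation: along T4 -> T7 -> T4, each member waits on what the next one holds — a deadlock; no other process is dragged down with it.
A valid finishing order for the others: T3, T9, T6, T2, T8, T1.
Walking it through:
  run T3 (it waits on nothing); releases L5 and L12
  run T9 (it waits on nothing); releases L2 and L6
  run T6 (it waits on nothing); releases L16
  run T2 (it waits on nothing); releases L17
  run T8 (it waits on nothing); releases L11
  run T1 (all its waits — L17, L2, L16, L12 and L11 — are resolved); releases L3 and L8


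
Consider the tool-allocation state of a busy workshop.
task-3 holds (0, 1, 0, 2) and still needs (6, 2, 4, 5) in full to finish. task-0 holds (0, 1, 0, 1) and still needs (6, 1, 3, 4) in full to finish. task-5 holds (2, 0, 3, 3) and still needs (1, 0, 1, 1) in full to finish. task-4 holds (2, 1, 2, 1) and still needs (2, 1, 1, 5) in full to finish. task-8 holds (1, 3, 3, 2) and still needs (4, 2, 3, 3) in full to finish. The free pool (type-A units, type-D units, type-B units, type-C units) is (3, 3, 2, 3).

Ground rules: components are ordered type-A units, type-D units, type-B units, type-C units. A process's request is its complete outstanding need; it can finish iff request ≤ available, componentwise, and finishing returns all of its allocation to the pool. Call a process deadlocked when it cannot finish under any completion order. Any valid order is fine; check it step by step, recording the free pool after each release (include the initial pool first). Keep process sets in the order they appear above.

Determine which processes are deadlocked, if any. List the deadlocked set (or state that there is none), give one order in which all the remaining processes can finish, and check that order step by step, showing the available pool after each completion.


Nothing here is deadlocked.
Key observation: there is always a runnable process — task-5 first — so the state unwinds completely.
The rest can finish in the order task-5, task-8, task-4, task-0, task-3. Check, step by step:
  pool = (3, 3, 2, 3)
  task-5 needs (1, 0, 1, 1) <= (3, 3, 2, 3) -> finishes; pool += (2, 0, 3, 3) = (5, 3, 5, 6)
  task-8 needs (4, 2, 3, 3) <= (5, 3, 5, 6) -> finishes; pool += (1, 3, 3, 2) = (6, 6, 8, 8)
  task-4 needs (2, 1, 1, 5) <= (6, 6, 8, 8) -> finishes; pool += (2, 1, 2, 1) = (8, 7, 10, 9)
  task-0 needs (6, 1, 3, 4) <= (8, 7, 10, 9) -> finishes; pool += (0, 1, 0, 1) = (8, 8, 10, 10)
  task-3 needs (6, 2, 4, 5) <= (8, 8, 10, 10) -> finishes; pool += (0, 1, 0, 2) = (8, 9, 10, 12)
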